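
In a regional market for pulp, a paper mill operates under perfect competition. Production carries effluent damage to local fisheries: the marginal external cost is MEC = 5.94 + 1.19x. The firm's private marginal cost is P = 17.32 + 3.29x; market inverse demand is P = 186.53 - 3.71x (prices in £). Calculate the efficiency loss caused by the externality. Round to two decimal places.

Market equilibrium (private): 17.32 + 3.29x = 186.53 - 3.71x → x_m = 24.1729.
Social marginal cost = private MC + MEC = 23.26 + 4.48x.
Set SMC = demand: 23.26 + 4.48x = 186.53 - 3.71x → x* = 19.9353.
The loss is the area between SMC and demand from x* to x_m; with linear curves that's a triangle of height MEC(x_m).
DWL = ½ × 4.2376 × 34.7057 = 73.5344.

DWL = £73.53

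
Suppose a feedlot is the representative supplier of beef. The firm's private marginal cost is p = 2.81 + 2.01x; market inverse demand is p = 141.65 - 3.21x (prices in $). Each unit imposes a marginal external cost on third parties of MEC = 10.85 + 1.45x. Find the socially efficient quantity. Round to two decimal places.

Social marginal cost = private MC + MEC = 13.66 + 3.46x.
Set SMC = demand: 13.66 + 3.46x = 141.65 - 3.21x → x* = 19.1889.

x* = 19.19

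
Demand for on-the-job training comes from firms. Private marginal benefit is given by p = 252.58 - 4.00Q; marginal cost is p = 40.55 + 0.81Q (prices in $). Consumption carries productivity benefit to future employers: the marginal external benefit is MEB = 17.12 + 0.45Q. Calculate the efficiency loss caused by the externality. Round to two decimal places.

Market equilibrium (private): 40.55 + 0.81Q = 252.58 - 4.00Q → Q_m = 44.0811.
Social marginal benefit = demand + MEB = 269.70 - 3.55Q.
Set SMB = MC: 269.70 - 3.55Q = 40.55 + 0.81Q → Q* = 52.5573.
The welfare-loss triangle has base |Q_m − Q*| and height MEB(Q_m) (the vertical gap between SMB and MC is zero at Q* and MEB at Q_m).
DWL = ½ × 8.4762 × 36.9565 = 156.6253.

DWL = $156.63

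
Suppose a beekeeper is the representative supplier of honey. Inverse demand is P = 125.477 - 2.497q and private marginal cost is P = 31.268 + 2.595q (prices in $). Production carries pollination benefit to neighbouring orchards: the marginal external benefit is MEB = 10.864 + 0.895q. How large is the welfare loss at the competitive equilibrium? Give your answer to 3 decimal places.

Market equilibrium (private): 31.268 + 2.595q = 125.477 - 2.497q → q_m = 18.5014.
Social marginal cost = private MC − MEB = 20.404 + 1.700q.
Set SMC = demand: 20.404 + 1.700q = 125.477 - 2.497q → q* = 25.0353.
The welfare-loss triangle has base |q_m − q*| and height MEB(q_m) (the vertical gap between SMC and demand is zero at q* and MEB at q_m).
DWL = ½ × 6.5339 × 27.4227 = 89.5886.

DWL = $89.589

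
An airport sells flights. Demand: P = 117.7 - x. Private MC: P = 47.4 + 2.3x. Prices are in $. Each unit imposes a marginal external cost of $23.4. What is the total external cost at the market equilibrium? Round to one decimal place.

$498.5

Market equilibrium (private): 47.4 + 2.3x = 117.7 - x → x_m = 21.3030.
Total external cost = MEC × x_m = 23.4 × 21.3030 = 498.4902.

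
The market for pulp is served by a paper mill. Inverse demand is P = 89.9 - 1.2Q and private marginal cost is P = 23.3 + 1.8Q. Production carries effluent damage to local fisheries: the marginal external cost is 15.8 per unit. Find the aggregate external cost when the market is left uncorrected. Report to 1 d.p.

Market equilibrium (private): 23.3 + 1.8Q = 89.9 - 1.2Q → Q_m = 22.2000.
Total external cost = MEC × Q_m = 15.8 × 22.2000 = 350.7600.

350.8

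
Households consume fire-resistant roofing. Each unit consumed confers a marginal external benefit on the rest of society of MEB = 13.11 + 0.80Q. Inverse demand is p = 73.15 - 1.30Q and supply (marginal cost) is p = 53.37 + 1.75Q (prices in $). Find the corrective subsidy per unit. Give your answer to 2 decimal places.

Social marginal benefit = demand + MEB = 86.26 - 0.50Q.
Set SMB = MC: 86.26 - 0.50Q = 53.37 + 1.75Q → Q* = 14.6178.
The Pigouvian subsidy equals MEB at Q*: 13.11 + 0.80×14.6178 = 24.8042.

subsidy = $24.80 per unit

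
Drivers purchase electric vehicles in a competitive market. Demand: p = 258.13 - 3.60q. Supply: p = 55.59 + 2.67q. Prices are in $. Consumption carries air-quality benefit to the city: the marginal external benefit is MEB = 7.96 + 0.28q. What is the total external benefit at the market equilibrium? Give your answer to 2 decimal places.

Market equilibrium (private): 55.59 + 2.67q = 258.13 - 3.60q → q_m = 32.3030.
Total external benefit = ∫₀^{q_m} (7.96 + 0.28q) dq = 7.96×32.3030 + ½×0.28×32.3030² = 403.2196.

$403.22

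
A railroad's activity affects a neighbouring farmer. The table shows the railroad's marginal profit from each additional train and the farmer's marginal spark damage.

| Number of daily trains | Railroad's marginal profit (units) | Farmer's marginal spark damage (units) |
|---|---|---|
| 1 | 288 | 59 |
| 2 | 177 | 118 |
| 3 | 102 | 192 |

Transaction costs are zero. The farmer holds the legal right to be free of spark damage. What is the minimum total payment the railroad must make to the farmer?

177

Efficient level: marginal profit ≥ marginal spark damage through level 2, so k* = 2.
With the farmer holding the right, the railroad must at least compensate total damage at k*: 59 + 118 = 177.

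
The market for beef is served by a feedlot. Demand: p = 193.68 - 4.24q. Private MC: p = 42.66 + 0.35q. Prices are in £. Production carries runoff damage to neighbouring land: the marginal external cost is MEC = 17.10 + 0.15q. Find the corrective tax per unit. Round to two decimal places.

Social marginal cost = private MC + MEC = 59.76 + 0.50q.
Set SMC = demand: 59.76 + 0.50q = 193.68 - 4.24q → q* = 28.2532.
The Pigouvian tax equals MEC at q*: 17.10 + 0.15×28.2532 = 21.3380.

tax = £21.34 per unit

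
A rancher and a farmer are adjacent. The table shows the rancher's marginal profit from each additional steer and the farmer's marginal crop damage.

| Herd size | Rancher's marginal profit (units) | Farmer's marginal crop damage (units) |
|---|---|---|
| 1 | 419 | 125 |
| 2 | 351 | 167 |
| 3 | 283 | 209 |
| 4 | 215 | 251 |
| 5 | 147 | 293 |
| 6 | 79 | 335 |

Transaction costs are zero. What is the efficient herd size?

3

Bargaining reaches the level where marginal profit last exceeds marginal crop damage.
That holds through level 3 (283 ≥ 209) but not at 4 (215 < 251).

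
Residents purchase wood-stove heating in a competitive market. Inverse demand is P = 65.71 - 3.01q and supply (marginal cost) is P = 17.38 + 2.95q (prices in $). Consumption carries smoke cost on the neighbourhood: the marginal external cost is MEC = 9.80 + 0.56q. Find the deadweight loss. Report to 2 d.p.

Market equilibrium (private): 17.38 + 2.95q = 65.71 - 3.01q → q_m = 8.1091.
Social marginal benefit = demand − MEC = 55.91 - 3.57q.
Set SMB = MC: 55.91 - 3.57q = 17.38 + 2.95q → q* = 5.9095.
Between q* and q_m the wedge MC − SMB runs linearly from 0 to MEC(q_m), so the loss is a triangle.
DWL = ½ × 2.1996 × 14.3411 = 15.7723.

DWL = $15.77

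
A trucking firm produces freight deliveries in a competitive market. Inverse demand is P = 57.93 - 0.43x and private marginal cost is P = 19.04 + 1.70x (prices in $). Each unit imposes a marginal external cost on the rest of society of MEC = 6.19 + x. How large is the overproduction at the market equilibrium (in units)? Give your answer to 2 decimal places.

Market equilibrium (private): 19.04 + 1.70x = 57.93 - 0.43x → x_m = 18.2582.
Social marginal cost = private MC + MEC = 25.23 + 2.70x.
Set SMC = demand: 25.23 + 2.70x = 57.93 - 0.43x → x* = 10.4473.
Gap = |18.2582 − 10.4473| = 7.8109.

7.81 units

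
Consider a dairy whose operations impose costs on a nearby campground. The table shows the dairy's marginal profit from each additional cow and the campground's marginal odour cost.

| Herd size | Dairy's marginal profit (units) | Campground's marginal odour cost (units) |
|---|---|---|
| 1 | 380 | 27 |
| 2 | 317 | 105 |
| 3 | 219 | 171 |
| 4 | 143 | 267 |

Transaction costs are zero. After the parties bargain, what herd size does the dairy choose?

Bargaining reaches the level where marginal profit last exceeds marginal odour cost.
That holds through level 3 (219 ≥ 171) but not at 4 (143 < 267).

3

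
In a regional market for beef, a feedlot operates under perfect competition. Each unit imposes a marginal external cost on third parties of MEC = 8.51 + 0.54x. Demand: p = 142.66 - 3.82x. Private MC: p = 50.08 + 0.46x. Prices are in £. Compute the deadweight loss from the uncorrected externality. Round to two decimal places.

DWL = £42.29

Market equilibrium (private): 50.08 + 0.46x = 142.66 - 3.82x → x_m = 21.6308.
Social marginal cost = private MC + MEC = 58.59 + x.
Set SMC = demand: 58.59 + x = 142.66 - 3.82x → x* = 17.4419.
Height of the DWL triangle at x_m is SMC(x_m) − demand(x_m) = MEC(x_m) = 20.1907.
DWL = ½ × 4.1889 × 20.1907 = 42.2884.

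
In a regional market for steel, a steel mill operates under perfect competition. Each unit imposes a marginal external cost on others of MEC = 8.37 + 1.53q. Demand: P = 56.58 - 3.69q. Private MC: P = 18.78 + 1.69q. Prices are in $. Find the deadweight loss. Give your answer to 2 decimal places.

DWL = $26.45

Market equilibrium (private): 18.78 + 1.69q = 56.58 - 3.69q → q_m = 7.0260.
Social marginal cost = private MC + MEC = 27.15 + 3.22q.
Set SMC = demand: 27.15 + 3.22q = 56.58 - 3.69q → q* = 4.2590.
Height of the DWL triangle at q_m is SMC(q_m) − demand(q_m) = MEC(q_m) = 19.1198.
DWL = ½ × 2.7670 × 19.1198 = 26.4522.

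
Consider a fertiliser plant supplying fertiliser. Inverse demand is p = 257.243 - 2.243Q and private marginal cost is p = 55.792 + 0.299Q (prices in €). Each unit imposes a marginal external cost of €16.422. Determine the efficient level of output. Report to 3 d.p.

Social marginal cost = private MC + MEC = 72.214 + 0.299Q.
Set SMC = demand: 72.214 + 0.299Q = 257.243 - 2.243Q → Q* = 72.7887.

Q* = 72.789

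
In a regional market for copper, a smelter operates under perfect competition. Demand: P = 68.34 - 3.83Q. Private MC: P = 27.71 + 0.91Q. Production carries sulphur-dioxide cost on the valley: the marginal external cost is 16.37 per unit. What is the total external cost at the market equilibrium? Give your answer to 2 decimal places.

Market equilibrium (private): 27.71 + 0.91Q = 68.34 - 3.83Q → Q_m = 8.5717.
Total external cost = MEC × Q_m = 16.37 × 8.5717 = 140.3187.

140.32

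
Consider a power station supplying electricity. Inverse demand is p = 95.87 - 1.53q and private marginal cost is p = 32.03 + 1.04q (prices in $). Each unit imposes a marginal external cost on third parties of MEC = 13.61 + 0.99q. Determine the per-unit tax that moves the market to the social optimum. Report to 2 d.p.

tax = $27.58 per unit

Social marginal cost = private MC + MEC = 45.64 + 2.03q.
Set SMC = demand: 45.64 + 2.03q = 95.87 - 1.53q → q* = 14.1096.
The Pigouvian tax equals MEC at q*: 13.61 + 0.99×14.1096 = 27.5785.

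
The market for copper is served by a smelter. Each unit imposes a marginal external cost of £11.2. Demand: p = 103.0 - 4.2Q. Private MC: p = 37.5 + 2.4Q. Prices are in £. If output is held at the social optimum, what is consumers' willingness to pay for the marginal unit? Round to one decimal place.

Social marginal cost = private MC + MEC = 48.7 + 2.4Q.
Set SMC = demand: 48.7 + 2.4Q = 103.0 - 4.2Q → Q* = 8.2273.
Consumer price on the demand curve at Q*: 103.0 − 4.2×8.2273 = 68.4453.

P = £68.4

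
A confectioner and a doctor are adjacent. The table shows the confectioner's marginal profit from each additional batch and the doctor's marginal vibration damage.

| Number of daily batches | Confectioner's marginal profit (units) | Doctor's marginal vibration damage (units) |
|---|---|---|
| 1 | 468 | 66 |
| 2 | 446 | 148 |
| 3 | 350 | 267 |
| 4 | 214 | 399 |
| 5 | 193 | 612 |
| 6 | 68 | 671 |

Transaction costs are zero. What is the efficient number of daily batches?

3

Bargaining reaches the level where marginal profit last exceeds marginal vibration damage.
That holds through level 3 (350 ≥ 267) but not at 4 (214 < 399).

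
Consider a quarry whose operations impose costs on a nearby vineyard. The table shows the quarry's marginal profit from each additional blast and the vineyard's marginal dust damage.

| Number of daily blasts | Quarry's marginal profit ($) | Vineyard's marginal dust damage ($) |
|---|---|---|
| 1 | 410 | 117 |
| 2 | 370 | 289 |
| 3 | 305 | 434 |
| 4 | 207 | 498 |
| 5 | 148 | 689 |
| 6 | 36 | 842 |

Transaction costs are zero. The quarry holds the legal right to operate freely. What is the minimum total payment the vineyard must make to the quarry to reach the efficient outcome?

Left alone the quarry would choose level 6 (marginal profit stays positive).
Efficient level: k* = 2 (marginal profit ≥ marginal dust damage through 2).
The vineyard must at least cover the quarry's forgone profit from cutting 6→2: 305 + 207 + 148 + 36 = 696.

$696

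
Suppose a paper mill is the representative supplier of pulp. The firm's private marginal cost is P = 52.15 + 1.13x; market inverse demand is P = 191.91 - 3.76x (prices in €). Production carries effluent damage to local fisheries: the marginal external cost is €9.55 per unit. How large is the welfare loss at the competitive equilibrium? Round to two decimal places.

Market equilibrium (private): 52.15 + 1.13x = 191.91 - 3.76x → x_m = 28.5808.
Social marginal cost = private MC + MEC = 61.70 + 1.13x.
Set SMC = demand: 61.70 + 1.13x = 191.91 - 3.76x → x* = 26.6278.
The loss is the area between SMC and demand from x* to x_m; with linear curves that's a triangle of height MEC(x_m).
DWL = ½ × 1.9530 × 9.5500 = 9.3256.

DWL = €9.33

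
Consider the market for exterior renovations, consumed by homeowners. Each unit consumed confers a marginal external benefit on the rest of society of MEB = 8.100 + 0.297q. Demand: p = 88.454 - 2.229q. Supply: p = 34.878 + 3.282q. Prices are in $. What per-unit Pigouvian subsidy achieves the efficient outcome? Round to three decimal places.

Social marginal benefit = demand + MEB = 96.554 - 1.932q.
Set SMB = MC: 96.554 - 1.932q = 34.878 + 3.282q → q* = 11.8289.
The Pigouvian subsidy equals MEB at q*: 8.100 + 0.297×11.8289 = 11.6132.

subsidy = $11.613 per unit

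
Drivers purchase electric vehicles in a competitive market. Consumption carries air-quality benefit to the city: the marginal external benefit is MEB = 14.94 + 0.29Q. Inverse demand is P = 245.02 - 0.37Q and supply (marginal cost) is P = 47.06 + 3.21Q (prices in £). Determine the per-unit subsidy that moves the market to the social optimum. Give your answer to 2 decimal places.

subsidy = £33.71 per unit

Social marginal benefit = demand + MEB = 259.96 - 0.08Q.
Set SMB = MC: 259.96 - 0.08Q = 47.06 + 3.21Q → Q* = 64.7112.
The Pigouvian subsidy equals MEB at Q*: 14.94 + 0.29×64.7112 = 33.7062.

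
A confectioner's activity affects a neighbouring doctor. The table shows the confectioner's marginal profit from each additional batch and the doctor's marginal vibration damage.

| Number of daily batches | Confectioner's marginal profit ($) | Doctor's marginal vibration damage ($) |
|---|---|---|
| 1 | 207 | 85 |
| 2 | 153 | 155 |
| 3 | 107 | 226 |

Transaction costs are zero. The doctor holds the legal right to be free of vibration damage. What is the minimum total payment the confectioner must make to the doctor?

$85

Efficient level: marginal profit ≥ marginal vibration damage through level 1, so k* = 1.
With the doctor holding the right, the confectioner must at least compensate total damage at k*: 85 = 85.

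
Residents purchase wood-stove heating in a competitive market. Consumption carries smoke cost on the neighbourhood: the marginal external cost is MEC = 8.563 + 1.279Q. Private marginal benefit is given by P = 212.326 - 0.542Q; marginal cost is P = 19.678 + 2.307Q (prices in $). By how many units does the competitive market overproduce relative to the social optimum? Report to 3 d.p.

23.025 units

Market equilibrium (private): 19.678 + 2.307Q = 212.326 - 0.542Q → Q_m = 67.6195.
Social marginal benefit = demand − MEC = 203.763 - 1.821Q.
Set SMB = MC: 203.763 - 1.821Q = 19.678 + 2.307Q → Q* = 44.5942.
Gap = |67.6195 − 44.5942| = 23.0253.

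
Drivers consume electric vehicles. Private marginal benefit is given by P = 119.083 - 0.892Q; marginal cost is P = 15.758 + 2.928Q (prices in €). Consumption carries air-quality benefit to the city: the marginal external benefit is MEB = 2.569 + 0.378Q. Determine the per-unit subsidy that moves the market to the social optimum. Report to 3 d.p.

subsidy = €14.198 per unit

Social marginal benefit = demand + MEB = 121.652 - 0.514Q.
Set SMB = MC: 121.652 - 0.514Q = 15.758 + 2.928Q → Q* = 30.7653.
The Pigouvian subsidy equals MEB at Q*: 2.569 + 0.378×30.7653 = 14.1983.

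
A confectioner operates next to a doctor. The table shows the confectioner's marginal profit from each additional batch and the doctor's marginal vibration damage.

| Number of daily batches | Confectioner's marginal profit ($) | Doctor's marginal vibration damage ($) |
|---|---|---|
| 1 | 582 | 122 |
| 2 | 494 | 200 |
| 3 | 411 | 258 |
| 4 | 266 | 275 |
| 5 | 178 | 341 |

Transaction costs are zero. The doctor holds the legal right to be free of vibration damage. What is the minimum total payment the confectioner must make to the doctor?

Efficient level: marginal profit ≥ marginal vibration damage through level 3, so k* = 3.
With the doctor holding the right, the confectioner must at least compensate total damage at k*: 122 + 200 + 258 = 580.

$580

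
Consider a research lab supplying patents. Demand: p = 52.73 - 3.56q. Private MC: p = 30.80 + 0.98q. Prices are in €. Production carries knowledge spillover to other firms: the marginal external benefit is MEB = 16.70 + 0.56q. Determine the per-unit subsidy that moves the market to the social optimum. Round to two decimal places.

subsidy = €22.14 per unit

Social marginal cost = private MC − MEB = 14.10 + 0.42q.
Set SMC = demand: 14.10 + 0.42q = 52.73 - 3.56q → q* = 9.7060.
The Pigouvian subsidy equals MEB at q*: 16.70 + 0.56×9.7060 = 22.1354.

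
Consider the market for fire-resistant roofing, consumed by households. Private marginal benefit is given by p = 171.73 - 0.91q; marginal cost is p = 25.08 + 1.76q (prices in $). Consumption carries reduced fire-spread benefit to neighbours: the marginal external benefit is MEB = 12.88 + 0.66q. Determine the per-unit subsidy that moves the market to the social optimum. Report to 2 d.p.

subsidy = $65.26 per unit

Social marginal benefit = demand + MEB = 184.61 - 0.25q.
Set SMB = MC: 184.61 - 0.25q = 25.08 + 1.76q → q* = 79.3682.
The Pigouvian subsidy equals MEB at q*: 12.88 + 0.66×79.3682 = 65.2630.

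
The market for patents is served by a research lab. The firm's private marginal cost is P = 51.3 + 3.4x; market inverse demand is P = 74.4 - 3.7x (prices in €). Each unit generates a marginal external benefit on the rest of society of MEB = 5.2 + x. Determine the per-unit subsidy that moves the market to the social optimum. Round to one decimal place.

Social marginal cost = private MC − MEB = 46.1 + 2.4x.
Set SMC = demand: 46.1 + 2.4x = 74.4 - 3.7x → x* = 4.6393.
The Pigouvian subsidy equals MEB at x*: 5.2 + 1.0×4.6393 = 9.8393.

subsidy = €9.8 per unit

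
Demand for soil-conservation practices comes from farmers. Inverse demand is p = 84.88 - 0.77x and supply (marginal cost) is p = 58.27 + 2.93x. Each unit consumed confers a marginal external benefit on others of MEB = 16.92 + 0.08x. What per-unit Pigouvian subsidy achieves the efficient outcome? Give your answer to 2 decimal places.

subsidy = 17.88 per unit

Social marginal benefit = demand + MEB = 101.80 - 0.69x.
Set SMB = MC: 101.80 - 0.69x = 58.27 + 2.93x → x* = 12.0249.
The Pigouvian subsidy equals MEB at x*: 16.92 + 0.08×12.0249 = 17.8820.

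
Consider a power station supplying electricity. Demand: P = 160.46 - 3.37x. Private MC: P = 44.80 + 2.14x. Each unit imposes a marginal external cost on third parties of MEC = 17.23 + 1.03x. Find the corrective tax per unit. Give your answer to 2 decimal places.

Social marginal cost = private MC + MEC = 62.03 + 3.17x.
Set SMC = demand: 62.03 + 3.17x = 160.46 - 3.37x → x* = 15.0505.
The Pigouvian tax equals MEC at x*: 17.23 + 1.03×15.0505 = 32.7320.

tax = 32.73 per unit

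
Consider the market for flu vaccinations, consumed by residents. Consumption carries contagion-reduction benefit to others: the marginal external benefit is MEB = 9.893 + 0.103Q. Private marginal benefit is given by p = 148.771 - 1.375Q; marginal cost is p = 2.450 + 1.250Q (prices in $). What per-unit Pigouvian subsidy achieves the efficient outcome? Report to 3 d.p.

Social marginal benefit = demand + MEB = 158.664 - 1.272Q.
Set SMB = MC: 158.664 - 1.272Q = 2.450 + 1.250Q → Q* = 61.9405.
The Pigouvian subsidy equals MEB at Q*: 9.893 + 0.103×61.9405 = 16.2729.

subsidy = $16.273 per unit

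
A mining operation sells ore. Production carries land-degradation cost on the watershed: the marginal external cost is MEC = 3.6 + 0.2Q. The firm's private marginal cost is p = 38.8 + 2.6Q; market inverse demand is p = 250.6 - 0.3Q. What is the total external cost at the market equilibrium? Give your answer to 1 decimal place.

Market equilibrium (private): 38.8 + 2.6Q = 250.6 - 0.3Q → Q_m = 73.0345.
Total external cost = ∫₀^{Q_m} (3.6 + 0.2Q) dQ = 3.6×73.0345 + ½×0.2×73.0345² = 796.3280.

796.3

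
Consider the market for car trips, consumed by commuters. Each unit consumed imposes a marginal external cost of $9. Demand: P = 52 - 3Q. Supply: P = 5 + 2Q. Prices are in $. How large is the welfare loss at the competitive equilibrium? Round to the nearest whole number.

Market equilibrium (private): 5 + 2Q = 52 - 3Q → Q_m = 9.4000.
Social marginal benefit = demand − MEC = 43 - 3Q.
Set SMB = MC: 43 - 3Q = 5 + 2Q → Q* = 7.6000.
The welfare-loss triangle has base |Q_m − Q*| and height MEC(Q_m) (the vertical gap between SMB and MC is zero at Q* and MEC at Q_m).
DWL = ½ × 1.8000 × 9.0000 = 8.1000.

DWL = $8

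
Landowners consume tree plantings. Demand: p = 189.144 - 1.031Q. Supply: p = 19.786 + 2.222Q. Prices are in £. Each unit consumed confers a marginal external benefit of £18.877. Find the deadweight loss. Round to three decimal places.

DWL = £54.771

Market equilibrium (private): 19.786 + 2.222Q = 189.144 - 1.031Q → Q_m = 52.0621.
Social marginal benefit = demand + MEB = 208.021 - 1.031Q.
Set SMB = MC: 208.021 - 1.031Q = 19.786 + 2.222Q → Q* = 57.8650.
Height of the DWL triangle at Q_m is SMB(Q_m) − MC(Q_m) = MEB(Q_m) = 18.8770.
DWL = ½ × 5.8029 × 18.8770 = 54.7707.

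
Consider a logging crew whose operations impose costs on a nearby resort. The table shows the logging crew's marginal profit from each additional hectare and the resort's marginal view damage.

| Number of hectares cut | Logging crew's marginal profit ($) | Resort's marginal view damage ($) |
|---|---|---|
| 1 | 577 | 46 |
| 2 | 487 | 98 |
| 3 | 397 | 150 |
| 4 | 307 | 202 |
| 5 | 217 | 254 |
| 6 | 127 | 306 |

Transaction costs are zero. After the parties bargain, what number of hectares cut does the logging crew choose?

Bargaining reaches the level where marginal profit last exceeds marginal view damage.
That holds through level 4 (307 ≥ 202) but not at 5 (217 < 254).

4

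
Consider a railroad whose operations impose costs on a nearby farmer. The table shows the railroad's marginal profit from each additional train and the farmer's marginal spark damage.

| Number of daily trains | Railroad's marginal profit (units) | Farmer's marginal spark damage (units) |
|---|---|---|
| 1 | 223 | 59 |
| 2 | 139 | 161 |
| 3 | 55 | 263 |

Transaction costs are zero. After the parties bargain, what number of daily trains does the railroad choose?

1

Bargaining reaches the level where marginal profit last exceeds marginal spark damage.
That holds through level 1 (223 ≥ 59) but not at 2 (139 < 161).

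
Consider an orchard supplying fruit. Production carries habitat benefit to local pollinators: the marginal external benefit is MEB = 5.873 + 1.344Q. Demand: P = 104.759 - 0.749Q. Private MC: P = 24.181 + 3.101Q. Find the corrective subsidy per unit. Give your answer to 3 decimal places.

Social marginal cost = private MC − MEB = 18.308 + 1.757Q.
Set SMC = demand: 18.308 + 1.757Q = 104.759 - 0.749Q → Q* = 34.4976.
The Pigouvian subsidy equals MEB at Q*: 5.873 + 1.344×34.4976 = 52.2378.

subsidy = 52.238 per unit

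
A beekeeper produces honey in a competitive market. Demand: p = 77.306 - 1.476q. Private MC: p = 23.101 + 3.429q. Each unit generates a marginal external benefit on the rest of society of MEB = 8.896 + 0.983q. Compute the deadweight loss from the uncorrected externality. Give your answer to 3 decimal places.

DWL = 49.773

Market equilibrium (private): 23.101 + 3.429q = 77.306 - 1.476q → q_m = 11.0510.
Social marginal cost = private MC − MEB = 14.205 + 2.446q.
Set SMC = demand: 14.205 + 2.446q = 77.306 - 1.476q → q* = 16.0890.
The loss is the area between SMC and demand from q* to q_m; with linear curves that's a triangle of height MEB(q_m).
DWL = ½ × 5.0380 × 19.7591 = 49.7732.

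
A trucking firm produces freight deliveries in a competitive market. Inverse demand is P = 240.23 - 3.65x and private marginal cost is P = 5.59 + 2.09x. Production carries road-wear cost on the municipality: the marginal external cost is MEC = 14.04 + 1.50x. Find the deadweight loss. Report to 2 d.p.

DWL = 392.17

Market equilibrium (private): 5.59 + 2.09x = 240.23 - 3.65x → x_m = 40.8780.
Social marginal cost = private MC + MEC = 19.63 + 3.59x.
Set SMC = demand: 19.63 + 3.59x = 240.23 - 3.65x → x* = 30.4696.
The loss is the area between SMC and demand from x* to x_m; with linear curves that's a triangle of height MEC(x_m).
DWL = ½ × 10.4084 × 75.3571 = 392.1734.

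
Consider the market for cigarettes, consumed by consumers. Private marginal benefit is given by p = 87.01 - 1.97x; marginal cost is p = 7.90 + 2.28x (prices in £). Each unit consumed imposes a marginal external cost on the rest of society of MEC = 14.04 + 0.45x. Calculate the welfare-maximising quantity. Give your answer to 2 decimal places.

x* = 13.84

Social marginal benefit = demand − MEC = 72.97 - 2.42x.
Set SMB = MC: 72.97 - 2.42x = 7.90 + 2.28x → x* = 13.8447.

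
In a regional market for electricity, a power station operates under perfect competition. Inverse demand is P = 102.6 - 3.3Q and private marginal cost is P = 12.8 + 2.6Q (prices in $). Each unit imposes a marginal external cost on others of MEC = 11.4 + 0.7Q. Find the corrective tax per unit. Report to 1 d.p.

Social marginal cost = private MC + MEC = 24.2 + 3.3Q.
Set SMC = demand: 24.2 + 3.3Q = 102.6 - 3.3Q → Q* = 11.8788.
The Pigouvian tax equals MEC at Q*: 11.4 + 0.7×11.8788 = 19.7152.

tax = $19.7 per unit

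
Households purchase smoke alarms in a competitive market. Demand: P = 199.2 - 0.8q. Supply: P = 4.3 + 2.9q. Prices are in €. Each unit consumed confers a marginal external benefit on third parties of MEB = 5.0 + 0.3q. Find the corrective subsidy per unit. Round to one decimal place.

Social marginal benefit = demand + MEB = 204.2 - 0.5q.
Set SMB = MC: 204.2 - 0.5q = 4.3 + 2.9q → q* = 58.7941.
The Pigouvian subsidy equals MEB at q*: 5.0 + 0.3×58.7941 = 22.6382.

subsidy = €22.6 per unit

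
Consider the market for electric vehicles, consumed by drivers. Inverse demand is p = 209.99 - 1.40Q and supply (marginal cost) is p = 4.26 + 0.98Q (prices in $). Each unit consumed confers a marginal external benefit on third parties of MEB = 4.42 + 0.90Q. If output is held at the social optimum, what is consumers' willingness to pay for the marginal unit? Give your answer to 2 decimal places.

Social marginal benefit = demand + MEB = 214.41 - 0.50Q.
Set SMB = MC: 214.41 - 0.50Q = 4.26 + 0.98Q → Q* = 141.9932.
Consumer price on the demand curve at Q*: 209.99 − 1.40×141.9932 = 11.1995.

P = $11.20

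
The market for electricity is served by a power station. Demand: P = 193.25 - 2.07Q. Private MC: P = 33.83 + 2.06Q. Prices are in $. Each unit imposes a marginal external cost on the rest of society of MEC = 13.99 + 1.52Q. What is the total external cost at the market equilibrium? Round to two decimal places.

Market equilibrium (private): 33.83 + 2.06Q = 193.25 - 2.07Q → Q_m = 38.6005.
Total external cost = ∫₀^{Q_m} (13.99 + 1.52Q) dQ = 13.99×38.6005 + ½×1.52×38.6005² = 1672.4199.

$1672.42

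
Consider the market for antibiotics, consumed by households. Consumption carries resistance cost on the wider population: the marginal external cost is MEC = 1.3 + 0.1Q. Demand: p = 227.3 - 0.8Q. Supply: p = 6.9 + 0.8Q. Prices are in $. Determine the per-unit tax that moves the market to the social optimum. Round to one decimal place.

Social marginal benefit = demand − MEC = 226.0 - 0.9Q.
Set SMB = MC: 226.0 - 0.9Q = 6.9 + 0.8Q → Q* = 128.8824.
The Pigouvian tax equals MEC at Q*: 1.3 + 0.1×128.8824 = 14.1882.

tax = $14.2 per unit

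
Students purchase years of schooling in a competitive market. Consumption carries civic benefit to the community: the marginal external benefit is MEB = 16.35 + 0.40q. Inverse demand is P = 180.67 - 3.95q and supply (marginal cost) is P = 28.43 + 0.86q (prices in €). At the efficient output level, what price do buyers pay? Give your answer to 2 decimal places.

P = €29.67

Social marginal benefit = demand + MEB = 197.02 - 3.55q.
Set SMB = MC: 197.02 - 3.55q = 28.43 + 0.86q → q* = 38.2290.
Consumer price on the demand curve at q*: 180.67 − 3.95×38.2290 = 29.6655.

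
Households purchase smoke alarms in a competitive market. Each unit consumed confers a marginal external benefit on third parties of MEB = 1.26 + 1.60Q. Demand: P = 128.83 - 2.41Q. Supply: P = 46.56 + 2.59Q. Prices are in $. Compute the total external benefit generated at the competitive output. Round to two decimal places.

$237.32

Market equilibrium (private): 46.56 + 2.59Q = 128.83 - 2.41Q → Q_m = 16.4540.
Total external benefit = ∫₀^{Q_m} (1.26 + 1.60Q) dQ = 1.26×16.4540 + ½×1.60×16.4540² = 237.3193.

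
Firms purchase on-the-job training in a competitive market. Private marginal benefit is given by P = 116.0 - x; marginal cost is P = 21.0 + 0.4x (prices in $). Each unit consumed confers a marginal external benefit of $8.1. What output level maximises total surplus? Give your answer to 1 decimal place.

x* = 73.6

Social marginal benefit = demand + MEB = 124.1 - x.
Set SMB = MC: 124.1 - x = 21.0 + 0.4x → x* = 73.6429.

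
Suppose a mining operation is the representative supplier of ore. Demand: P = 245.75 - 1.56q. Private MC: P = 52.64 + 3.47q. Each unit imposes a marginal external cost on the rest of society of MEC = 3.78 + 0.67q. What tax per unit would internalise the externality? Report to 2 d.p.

tax = 26.03 per unit

Social marginal cost = private MC + MEC = 56.42 + 4.14q.
Set SMC = demand: 56.42 + 4.14q = 245.75 - 1.56q → q* = 33.2158.
The Pigouvian tax equals MEC at q*: 3.78 + 0.67×33.2158 = 26.0346.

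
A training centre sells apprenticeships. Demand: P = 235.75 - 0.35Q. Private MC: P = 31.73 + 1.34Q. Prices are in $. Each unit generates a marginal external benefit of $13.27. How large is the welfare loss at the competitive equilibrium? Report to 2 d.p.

Market equilibrium (private): 31.73 + 1.34Q = 235.75 - 0.35Q → Q_m = 120.7219.
Social marginal cost = private MC − MEB = 18.46 + 1.34Q.
Set SMC = demand: 18.46 + 1.34Q = 235.75 - 0.35Q → Q* = 128.5740.
The loss is the area between SMC and demand from Q* to Q_m; with linear curves that's a triangle of height MEB(Q_m).
DWL = ½ × 7.8521 × 13.2700 = 52.0987.

DWL = $52.10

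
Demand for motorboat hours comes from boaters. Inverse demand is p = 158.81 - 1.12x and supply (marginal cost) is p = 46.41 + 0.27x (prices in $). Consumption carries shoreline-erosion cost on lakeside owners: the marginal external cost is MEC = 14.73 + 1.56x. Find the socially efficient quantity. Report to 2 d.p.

Social marginal benefit = demand − MEC = 144.08 - 2.68x.
Set SMB = MC: 144.08 - 2.68x = 46.41 + 0.27x → x* = 33.1085.

x* = 33.11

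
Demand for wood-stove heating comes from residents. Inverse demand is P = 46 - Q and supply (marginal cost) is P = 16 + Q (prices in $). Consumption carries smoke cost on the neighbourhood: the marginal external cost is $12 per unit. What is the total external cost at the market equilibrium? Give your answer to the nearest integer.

$180

Market equilibrium (private): 16 + Q = 46 - Q → Q_m = 15.0000.
Total external cost = MEC × Q_m = 12 × 15.0000 = 180.0000.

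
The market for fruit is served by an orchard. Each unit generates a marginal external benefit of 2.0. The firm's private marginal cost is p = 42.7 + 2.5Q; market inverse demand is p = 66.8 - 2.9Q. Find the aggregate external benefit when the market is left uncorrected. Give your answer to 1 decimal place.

Market equilibrium (private): 42.7 + 2.5Q = 66.8 - 2.9Q → Q_m = 4.4630.
Total external benefit = MEB × Q_m = 2.0 × 4.4630 = 8.9260.

8.9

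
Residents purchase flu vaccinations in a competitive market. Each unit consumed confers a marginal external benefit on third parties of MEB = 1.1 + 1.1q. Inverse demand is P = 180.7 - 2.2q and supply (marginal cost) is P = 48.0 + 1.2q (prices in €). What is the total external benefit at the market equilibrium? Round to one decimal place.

Market equilibrium (private): 48.0 + 1.2q = 180.7 - 2.2q → q_m = 39.0294.
Total external benefit = ∫₀^{q_m} (1.1 + 1.1q) dq = 1.1×39.0294 + ½×1.1×39.0294² = 880.7441.

€880.7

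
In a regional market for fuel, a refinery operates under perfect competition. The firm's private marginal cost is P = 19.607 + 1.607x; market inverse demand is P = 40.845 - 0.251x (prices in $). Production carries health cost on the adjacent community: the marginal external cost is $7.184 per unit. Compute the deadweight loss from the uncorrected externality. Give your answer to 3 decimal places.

Market equilibrium (private): 19.607 + 1.607x = 40.845 - 0.251x → x_m = 11.4306.
Social marginal cost = private MC + MEC = 26.791 + 1.607x.
Set SMC = demand: 26.791 + 1.607x = 40.845 - 0.251x → x* = 7.5640.
Between x* and x_m the wedge SMC − demand runs linearly from 0 to MEC(x_m), so the loss is a triangle.
DWL = ½ × 3.8666 × 7.1840 = 13.8888.

DWL = $13.889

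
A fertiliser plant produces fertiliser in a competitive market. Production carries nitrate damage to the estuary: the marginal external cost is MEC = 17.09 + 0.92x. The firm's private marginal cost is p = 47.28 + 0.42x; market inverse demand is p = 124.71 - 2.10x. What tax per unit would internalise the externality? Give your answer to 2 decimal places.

Social marginal cost = private MC + MEC = 64.37 + 1.34x.
Set SMC = demand: 64.37 + 1.34x = 124.71 - 2.10x → x* = 17.5407.
The Pigouvian tax equals MEC at x*: 17.09 + 0.92×17.5407 = 33.2274.

tax = 33.23 per unit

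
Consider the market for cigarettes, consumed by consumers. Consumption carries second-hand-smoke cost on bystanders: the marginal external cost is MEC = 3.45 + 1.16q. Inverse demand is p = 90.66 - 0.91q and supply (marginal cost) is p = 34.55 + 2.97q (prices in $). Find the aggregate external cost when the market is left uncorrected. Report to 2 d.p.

$171.19

Market equilibrium (private): 34.55 + 2.97q = 90.66 - 0.91q → q_m = 14.4613.
Total external cost = ∫₀^{q_m} (3.45 + 1.16q) dq = 3.45×14.4613 + ½×1.16×14.4613² = 171.1864.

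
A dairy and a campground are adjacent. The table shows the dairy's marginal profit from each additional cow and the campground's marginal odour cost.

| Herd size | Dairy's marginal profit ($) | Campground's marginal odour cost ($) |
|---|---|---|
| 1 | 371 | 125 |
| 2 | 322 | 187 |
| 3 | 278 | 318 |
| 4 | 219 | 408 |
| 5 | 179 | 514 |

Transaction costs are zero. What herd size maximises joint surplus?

2

Bargaining reaches the level where marginal profit last exceeds marginal odour cost.
That holds through level 2 (322 ≥ 187) but not at 3 (278 < 318).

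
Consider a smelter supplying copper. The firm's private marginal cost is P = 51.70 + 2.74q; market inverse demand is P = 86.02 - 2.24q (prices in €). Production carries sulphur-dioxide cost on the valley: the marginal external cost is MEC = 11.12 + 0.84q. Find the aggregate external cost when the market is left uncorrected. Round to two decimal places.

Market equilibrium (private): 51.70 + 2.74q = 86.02 - 2.24q → q_m = 6.8916.
Total external cost = ∫₀^{q_m} (11.12 + 0.84q) dq = 11.12×6.8916 + ½×0.84×6.8916² = 96.5821.

€96.58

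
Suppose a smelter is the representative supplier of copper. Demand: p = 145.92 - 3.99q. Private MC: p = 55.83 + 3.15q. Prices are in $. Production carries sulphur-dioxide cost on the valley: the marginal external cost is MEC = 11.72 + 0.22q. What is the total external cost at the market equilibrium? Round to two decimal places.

$165.39

Market equilibrium (private): 55.83 + 3.15q = 145.92 - 3.99q → q_m = 12.6176.
Total external cost = ∫₀^{q_m} (11.72 + 0.22q) dq = 11.72×12.6176 + ½×0.22×12.6176² = 165.3907.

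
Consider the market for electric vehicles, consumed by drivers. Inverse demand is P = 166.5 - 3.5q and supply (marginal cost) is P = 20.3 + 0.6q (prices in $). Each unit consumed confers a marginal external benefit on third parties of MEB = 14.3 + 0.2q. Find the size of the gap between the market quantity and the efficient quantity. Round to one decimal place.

Market equilibrium (private): 20.3 + 0.6q = 166.5 - 3.5q → q_m = 35.6585.
Social marginal benefit = demand + MEB = 180.8 - 3.3q.
Set SMB = MC: 180.8 - 3.3q = 20.3 + 0.6q → q* = 41.1538.
Gap = |35.6585 − 41.1538| = 5.4953.

5.5 units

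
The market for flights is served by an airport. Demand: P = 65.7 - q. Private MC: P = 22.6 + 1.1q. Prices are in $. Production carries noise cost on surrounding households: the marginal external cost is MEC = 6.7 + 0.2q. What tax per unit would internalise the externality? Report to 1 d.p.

tax = $9.9 per unit

Social marginal cost = private MC + MEC = 29.3 + 1.3q.
Set SMC = demand: 29.3 + 1.3q = 65.7 - q → q* = 15.8261.
The Pigouvian tax equals MEC at q*: 6.7 + 0.2×15.8261 = 9.8652.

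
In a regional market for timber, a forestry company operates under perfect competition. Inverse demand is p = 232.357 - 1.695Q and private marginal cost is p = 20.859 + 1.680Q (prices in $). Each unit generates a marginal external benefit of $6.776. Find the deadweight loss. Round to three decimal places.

Market equilibrium (private): 20.859 + 1.680Q = 232.357 - 1.695Q → Q_m = 62.6661.
Social marginal cost = private MC − MEB = 14.083 + 1.680Q.
Set SMC = demand: 14.083 + 1.680Q = 232.357 - 1.695Q → Q* = 64.6738.
Height of the DWL triangle at Q_m is demand(Q_m) − SMC(Q_m) = MEB(Q_m) = 6.7760.
DWL = ½ × 2.0077 × 6.7760 = 6.8021.

DWL = $6.802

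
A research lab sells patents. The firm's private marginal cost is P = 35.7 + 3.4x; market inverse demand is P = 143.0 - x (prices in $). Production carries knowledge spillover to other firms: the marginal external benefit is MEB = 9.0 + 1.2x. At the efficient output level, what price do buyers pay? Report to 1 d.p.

Social marginal cost = private MC − MEB = 26.7 + 2.2x.
Set SMC = demand: 26.7 + 2.2x = 143.0 - x → x* = 36.3438.
Consumer price on the demand curve at x*: 143.0 − 1.0×36.3438 = 106.6562.

P = $106.7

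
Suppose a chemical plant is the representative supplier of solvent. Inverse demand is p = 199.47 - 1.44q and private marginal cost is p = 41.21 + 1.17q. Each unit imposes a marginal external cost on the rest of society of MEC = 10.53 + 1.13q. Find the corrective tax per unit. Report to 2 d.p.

tax = 55.17 per unit

Social marginal cost = private MC + MEC = 51.74 + 2.30q.
Set SMC = demand: 51.74 + 2.30q = 199.47 - 1.44q → q* = 39.5000.
The Pigouvian tax equals MEC at q*: 10.53 + 1.13×39.5000 = 55.1650.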